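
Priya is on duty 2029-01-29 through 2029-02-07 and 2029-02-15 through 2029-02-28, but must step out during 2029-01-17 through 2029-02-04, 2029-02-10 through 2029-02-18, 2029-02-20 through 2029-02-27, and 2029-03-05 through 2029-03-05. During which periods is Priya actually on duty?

2029-02-05 through 2029-02-07, 2029-02-19 through 2029-02-19, 2029-02-28 through 2029-02-28

2029-01-29 through 2029-02-07 \ B = 2029-02-05 through 2029-02-07.
2029-02-15 through 2029-02-28 \ B = 2029-02-19 through 2029-02-19, 2029-02-28 through 2029-02-28.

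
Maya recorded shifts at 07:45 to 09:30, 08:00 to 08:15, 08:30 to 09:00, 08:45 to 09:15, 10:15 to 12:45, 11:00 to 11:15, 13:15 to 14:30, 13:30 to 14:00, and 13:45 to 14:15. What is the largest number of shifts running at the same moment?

3

Sweep endpoints in order; track running count of active intervals.
Peak of 3 reached at 08:45.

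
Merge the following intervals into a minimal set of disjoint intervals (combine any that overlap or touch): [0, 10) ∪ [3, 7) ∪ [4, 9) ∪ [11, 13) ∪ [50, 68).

[3, 7) overlaps/touches [0, 10) → extend to [0, 10).
[4, 9) overlaps/touches [0, 10) → extend to [0, 10).
[11, 13) is disjoint → start new block.
[50, 68) is disjoint → start new block.

[0, 10) ∪ [11, 13) ∪ [50, 68)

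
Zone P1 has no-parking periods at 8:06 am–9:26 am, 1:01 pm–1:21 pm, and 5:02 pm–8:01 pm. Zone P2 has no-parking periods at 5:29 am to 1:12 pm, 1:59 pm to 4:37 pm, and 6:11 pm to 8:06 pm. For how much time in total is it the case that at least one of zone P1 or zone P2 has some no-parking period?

13 h 34 min

A ∪ B = 5:29 am–1:21 pm, 1:59 pm–4:37 pm, 5:02 pm–8:06 pm.
Total: 7 h 52 min + 2 h 38 min + 3 h 4 min = 13 h 34 min.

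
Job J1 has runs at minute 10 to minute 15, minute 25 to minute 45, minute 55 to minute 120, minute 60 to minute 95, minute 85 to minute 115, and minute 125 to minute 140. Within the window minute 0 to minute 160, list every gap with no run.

The merged coverage is minute 10 to minute 15, minute 25 to minute 45, minute 55 to minute 120, minute 125 to minute 140.
Gaps within minute 0 to minute 160: minute 0 to minute 10, minute 15 to minute 25, minute 45 to minute 55, minute 120 to minute 125, minute 140 to minute 160.

minute 0 to minute 10, minute 15 to minute 25, minute 45 to minute 55, minute 120 to minute 125, minute 140 to minute 160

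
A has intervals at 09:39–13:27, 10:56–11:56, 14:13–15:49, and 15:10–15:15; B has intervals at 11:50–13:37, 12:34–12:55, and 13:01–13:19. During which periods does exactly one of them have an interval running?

09:39–11:50, 13:27–13:37, 14:13–15:49

First set merges to 09:39–13:27, 14:13–15:49.
Second set merges to 11:50–13:37.
Only in the first: 09:39–11:50, 14:13–15:49.
Only in the second: 13:27–13:37.
Together these are the periods covered by exactly one.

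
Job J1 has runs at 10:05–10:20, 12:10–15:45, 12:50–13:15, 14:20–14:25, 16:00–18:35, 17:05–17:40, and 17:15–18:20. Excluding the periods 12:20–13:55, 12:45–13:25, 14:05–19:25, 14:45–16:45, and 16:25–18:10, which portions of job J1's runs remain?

Merge the first list: 10:05–10:20, 12:10–15:45, 16:00–18:35.
Merge the second list: 12:20–13:55, 14:05–19:25.
10:05–10:20: no B overlap → unchanged.
12:10–15:45 minus B → 12:10–12:20, 13:55–14:05.
16:00–18:35: fully covered by B → removed.

10:05–10:20, 12:10–12:20, 13:55–14:05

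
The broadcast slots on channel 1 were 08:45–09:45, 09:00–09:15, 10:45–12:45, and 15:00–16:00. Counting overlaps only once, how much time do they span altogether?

4 h

Merged: 08:45-09:45, 10:45-12:45, 15:00-16:00.
Lengths: 1 h + 2 h + 1 h = 4 h.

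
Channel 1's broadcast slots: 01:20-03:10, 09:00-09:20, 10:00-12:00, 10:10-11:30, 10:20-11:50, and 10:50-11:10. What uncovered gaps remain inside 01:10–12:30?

Covered (merged): 01:20–03:10, 09:00–09:20, 10:00–12:00.
Complement within 01:10–12:30: 01:10–01:20, 03:10–09:00, 09:20–10:00, 12:00–12:30.

01:10–01:20, 03:10–09:00, 09:20–10:00, 12:00–12:30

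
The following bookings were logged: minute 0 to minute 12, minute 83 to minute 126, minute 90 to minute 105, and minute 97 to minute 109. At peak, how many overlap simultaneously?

3

Walk the sorted start/end points keeping a running depth.
The depth first hits 3 at minute 97.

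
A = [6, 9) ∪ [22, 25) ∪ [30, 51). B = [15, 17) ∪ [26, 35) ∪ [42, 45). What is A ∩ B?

[30, 35) ∪ [42, 45)

[6, 9) meets no B interval.
[22, 25) meets no B interval.
[30, 51) ∩ B → [30, 35), [42, 45).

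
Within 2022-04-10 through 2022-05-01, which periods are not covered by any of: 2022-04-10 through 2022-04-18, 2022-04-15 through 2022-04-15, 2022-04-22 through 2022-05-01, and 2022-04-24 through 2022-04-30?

The merged coverage is 2022-04-10 through 2022-04-18, 2022-04-22 through 2022-05-01.
Gaps within 2022-04-10 through 2022-05-01: 2022-04-19 through 2022-04-21.

2022-04-19 through 2022-04-21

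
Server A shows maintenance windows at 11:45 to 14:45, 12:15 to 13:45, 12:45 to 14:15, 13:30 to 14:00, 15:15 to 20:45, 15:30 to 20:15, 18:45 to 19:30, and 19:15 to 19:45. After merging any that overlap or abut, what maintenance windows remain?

11:45-14:45, 15:15-20:45

12:15-13:45 overlaps/touches 11:45-14:45 → extend to 11:45-14:45.
12:45-14:15 overlaps/touches 11:45-14:45 → extend to 11:45-14:45.
13:30-14:00 overlaps/touches 11:45-14:45 → extend to 11:45-14:45.
15:15-20:45 is disjoint → start new block.
15:30-20:15 overlaps/touches 15:15-20:45 → extend to 15:15-20:45.
18:45-19:30 overlaps/touches 15:15-20:45 → extend to 15:15-20:45.
19:15-19:45 overlaps/touches 15:15-20:45 → extend to 15:15-20:45.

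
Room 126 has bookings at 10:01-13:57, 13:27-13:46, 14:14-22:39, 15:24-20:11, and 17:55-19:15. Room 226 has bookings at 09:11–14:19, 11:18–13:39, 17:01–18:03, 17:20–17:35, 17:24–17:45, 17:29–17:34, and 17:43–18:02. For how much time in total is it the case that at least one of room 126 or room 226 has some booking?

First set merges to 10:01–13:57, 14:14–22:39.
Second set merges to 09:11–14:19, 17:01–18:03.
A ∪ B = 09:11–22:39.
Total: 13 h 28 min.

13 h 28 min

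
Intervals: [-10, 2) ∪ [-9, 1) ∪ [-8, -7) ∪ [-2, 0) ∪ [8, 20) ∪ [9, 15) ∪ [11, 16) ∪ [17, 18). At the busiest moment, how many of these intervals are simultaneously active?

Sweep endpoints in order; track running count of active intervals.
Peak of 3 reached at -8.

3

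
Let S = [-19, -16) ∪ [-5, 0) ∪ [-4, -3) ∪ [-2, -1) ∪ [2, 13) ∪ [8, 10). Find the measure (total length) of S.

19

Merged: [-19, -16), [-5, 0), [2, 13).
Lengths: 3 + 5 + 11 = 19.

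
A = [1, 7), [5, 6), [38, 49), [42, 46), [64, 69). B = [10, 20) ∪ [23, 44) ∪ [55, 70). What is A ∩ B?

First set merges to [1, 7), [38, 49), [64, 69).
[1, 7): no overlap with the second set.
[38, 49) meets the second set on [38, 44).
[64, 69) meets the second set on [64, 69).

[38, 44) ∪ [64, 69)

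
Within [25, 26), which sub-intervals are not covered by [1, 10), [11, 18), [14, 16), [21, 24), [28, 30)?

[25, 26)

The merged coverage is [1, 10), [11, 18), [21, 24), [28, 30).
Gaps within [25, 26): [25, 26).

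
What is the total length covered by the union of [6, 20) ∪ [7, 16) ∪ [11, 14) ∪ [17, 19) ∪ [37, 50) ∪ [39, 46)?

27

Merged: [6, 20), [37, 50).
Lengths: 14 + 13 = 27.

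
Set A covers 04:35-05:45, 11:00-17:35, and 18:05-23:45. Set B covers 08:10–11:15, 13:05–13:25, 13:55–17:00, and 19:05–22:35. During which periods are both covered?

04:35–05:45 meets no B interval.
11:00–17:35 ∩ B → 11:00–11:15, 13:05–13:25, 13:55–17:00.
18:05–23:45 ∩ B → 19:05–22:35.

11:00–11:15, 13:05–13:25, 13:55–17:00, 19:05–22:35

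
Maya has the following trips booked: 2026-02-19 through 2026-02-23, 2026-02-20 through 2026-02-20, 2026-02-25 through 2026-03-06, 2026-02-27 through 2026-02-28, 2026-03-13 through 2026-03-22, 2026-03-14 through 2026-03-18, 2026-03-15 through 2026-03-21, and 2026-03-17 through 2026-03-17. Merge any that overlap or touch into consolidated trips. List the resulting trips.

2026-02-19 through 2026-02-23, 2026-02-25 through 2026-03-06, 2026-03-13 through 2026-03-22

2026-02-20 through 2026-02-20 overlaps/touches 2026-02-19 through 2026-02-23 → extend to 2026-02-19 through 2026-02-23.
2026-02-25 through 2026-03-06 is disjoint → start new block.
2026-02-27 through 2026-02-28 overlaps/touches 2026-02-25 through 2026-03-06 → extend to 2026-02-25 through 2026-03-06.
2026-03-13 through 2026-03-22 is disjoint → start new block.
2026-03-14 through 2026-03-18 overlaps/touches 2026-03-13 through 2026-03-22 → extend to 2026-03-13 through 2026-03-22.
2026-03-15 through 2026-03-21 overlaps/touches 2026-03-13 through 2026-03-22 → extend to 2026-03-13 through 2026-03-22.
2026-03-17 through 2026-03-17 overlaps/touches 2026-03-13 through 2026-03-22 → extend to 2026-03-13 through 2026-03-22.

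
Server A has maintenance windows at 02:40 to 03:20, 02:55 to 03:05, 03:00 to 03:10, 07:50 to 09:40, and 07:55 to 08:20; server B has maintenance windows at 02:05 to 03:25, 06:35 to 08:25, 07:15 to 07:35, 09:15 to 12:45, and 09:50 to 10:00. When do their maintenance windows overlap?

02:40–03:20, 07:50–08:25, 09:15–09:40

Merge the first list: 02:40–03:20, 07:50–09:40.
Merge the second list: 02:05–03:25, 06:35–08:25, 09:15–12:45.
02:40–03:20 meets the second set on 02:40–03:20.
07:50–09:40 meets the second set on 07:50–08:25, 09:15–09:40.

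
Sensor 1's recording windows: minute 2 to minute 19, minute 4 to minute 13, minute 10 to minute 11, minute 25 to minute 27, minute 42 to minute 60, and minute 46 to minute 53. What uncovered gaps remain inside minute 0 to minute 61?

After merging, the occupied span is minute 2 to minute 19, minute 25 to minute 27, minute 42 to minute 60.
Complement within minute 0 to minute 61: minute 0 to minute 2, minute 19 to minute 25, minute 27 to minute 42, minute 60 to minute 61.

minute 0 to minute 2, minute 19 to minute 25, minute 27 to minute 42, minute 60 to minute 61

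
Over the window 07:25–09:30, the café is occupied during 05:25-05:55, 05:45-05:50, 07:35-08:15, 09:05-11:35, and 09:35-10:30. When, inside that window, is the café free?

The merged coverage is 05:25–05:55, 07:35–08:15, 09:05–11:35.
Complement within 07:25–09:30: 07:25–07:35, 08:15–09:05.

07:25–07:35, 08:15–09:05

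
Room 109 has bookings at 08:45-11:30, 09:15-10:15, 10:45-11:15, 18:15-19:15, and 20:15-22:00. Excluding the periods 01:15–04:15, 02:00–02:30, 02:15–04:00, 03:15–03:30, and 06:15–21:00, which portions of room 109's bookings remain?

21:00–22:00

A, merged: 08:45–11:30, 18:15–19:15, 20:15–22:00.
B, merged: 01:15–04:15, 06:15–21:00.
08:45–11:30: entirely removed.
18:15–19:15: entirely removed.
20:15–22:00 \ B = 21:00–22:00.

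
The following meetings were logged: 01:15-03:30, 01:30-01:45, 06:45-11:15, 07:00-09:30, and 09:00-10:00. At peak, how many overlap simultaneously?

3

Walk the sorted start/end points keeping a running depth.
The depth first hits 3 at 09:00.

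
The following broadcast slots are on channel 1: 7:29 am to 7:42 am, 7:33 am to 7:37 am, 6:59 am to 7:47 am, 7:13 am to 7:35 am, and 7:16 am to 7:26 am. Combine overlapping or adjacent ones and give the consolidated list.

6:59 am-7:47 am

Sort by start: 6:59 am-7:47 am, 7:13 am-7:35 am, 7:16 am-7:26 am, 7:29 am-7:42 am, 7:33 am-7:37 am.
7:13 am-7:35 am overlaps/touches 6:59 am-7:47 am → extend to 6:59 am-7:47 am.
7:16 am-7:26 am overlaps/touches 6:59 am-7:47 am → extend to 6:59 am-7:47 am.
7:29 am-7:42 am overlaps/touches 6:59 am-7:47 am → extend to 6:59 am-7:47 am.
7:33 am-7:37 am overlaps/touches 6:59 am-7:47 am → extend to 6:59 am-7:47 am.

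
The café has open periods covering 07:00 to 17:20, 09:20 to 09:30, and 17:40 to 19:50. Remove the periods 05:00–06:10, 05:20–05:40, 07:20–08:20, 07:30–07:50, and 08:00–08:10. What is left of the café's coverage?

First set merges to 07:00–17:20, 17:40–19:50.
Second set merges to 05:00–06:10, 07:20–08:20.
07:00–17:20 minus B → 07:00–07:20, 08:20–17:20.
17:40–19:50: no B overlap → unchanged.

07:00–07:20, 08:20–17:20, 17:40–19:50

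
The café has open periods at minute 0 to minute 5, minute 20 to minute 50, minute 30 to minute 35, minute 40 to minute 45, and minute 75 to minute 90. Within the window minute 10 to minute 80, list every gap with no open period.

minute 10 to minute 20, minute 50 to minute 75

After merging, the occupied span is minute 0 to minute 5, minute 20 to minute 50, minute 75 to minute 90.
Gaps within minute 10 to minute 80: minute 10 to minute 20, minute 50 to minute 75.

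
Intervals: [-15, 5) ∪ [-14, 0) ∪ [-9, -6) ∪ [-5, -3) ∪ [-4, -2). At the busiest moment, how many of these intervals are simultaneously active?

4

Walk the sorted start/end points keeping a running depth.
The depth first hits 4 at -4.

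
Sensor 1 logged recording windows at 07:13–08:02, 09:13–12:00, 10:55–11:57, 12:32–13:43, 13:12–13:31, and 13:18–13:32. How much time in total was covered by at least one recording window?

4 h 47 min

Merged: 07:13-08:02, 09:13-12:00, 12:32-13:43.
Lengths: 49 min + 2 h 47 min + 1 h 11 min = 4 h 47 min.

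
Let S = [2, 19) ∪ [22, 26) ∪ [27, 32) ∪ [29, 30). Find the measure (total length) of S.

26

Merged: [2, 19), [22, 26), [27, 32).
Lengths: 17 + 4 + 5 = 26.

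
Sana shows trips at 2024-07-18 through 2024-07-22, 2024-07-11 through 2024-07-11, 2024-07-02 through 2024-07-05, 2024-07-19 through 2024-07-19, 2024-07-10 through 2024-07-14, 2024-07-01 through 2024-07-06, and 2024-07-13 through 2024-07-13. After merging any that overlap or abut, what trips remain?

2024-07-01 through 2024-07-06, 2024-07-10 through 2024-07-14, 2024-07-18 through 2024-07-22

Sort by start: 2024-07-01 through 2024-07-06, 2024-07-02 through 2024-07-05, 2024-07-10 through 2024-07-14, 2024-07-11 through 2024-07-11, 2024-07-13 through 2024-07-13, 2024-07-18 through 2024-07-22, 2024-07-19 through 2024-07-19.
2024-07-02 through 2024-07-05 overlaps/touches 2024-07-01 through 2024-07-06 → extend to 2024-07-01 through 2024-07-06.
2024-07-10 through 2024-07-14 is disjoint → start new block.
2024-07-11 through 2024-07-11 overlaps/touches 2024-07-10 through 2024-07-14 → extend to 2024-07-10 through 2024-07-14.
2024-07-13 through 2024-07-13 overlaps/touches 2024-07-10 through 2024-07-14 → extend to 2024-07-10 through 2024-07-14.
2024-07-18 through 2024-07-22 is disjoint → start new block.
2024-07-19 through 2024-07-19 overlaps/touches 2024-07-18 through 2024-07-22 → extend to 2024-07-18 through 2024-07-22.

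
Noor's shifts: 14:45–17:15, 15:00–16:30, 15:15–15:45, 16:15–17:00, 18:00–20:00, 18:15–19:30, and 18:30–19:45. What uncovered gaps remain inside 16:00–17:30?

Covered (merged): 14:45–17:15, 18:00–20:00.
Uncovered inside 16:00–17:30: 17:15–17:30.

17:15–17:30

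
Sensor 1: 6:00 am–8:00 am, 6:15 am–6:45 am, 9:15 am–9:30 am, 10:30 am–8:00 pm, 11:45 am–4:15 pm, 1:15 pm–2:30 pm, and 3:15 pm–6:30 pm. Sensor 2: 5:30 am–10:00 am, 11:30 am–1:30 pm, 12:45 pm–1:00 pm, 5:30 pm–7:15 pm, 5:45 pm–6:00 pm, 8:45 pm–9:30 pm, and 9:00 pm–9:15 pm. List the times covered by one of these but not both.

First set merges to 6:00 am-8:00 am, 9:15 am-9:30 am, 10:30 am-8:00 pm.
Second set merges to 5:30 am-10:00 am, 11:30 am-1:30 pm, 5:30 pm-7:15 pm, 8:45 pm-9:30 pm.
A \ B = 10:30 am-11:30 am, 1:30 pm-5:30 pm, 7:15 pm-8:00 pm.
B \ A = 5:30 am-6:00 am, 8:00 am-9:15 am, 9:30 am-10:00 am, 8:45 pm-9:30 pm.
Union of the two gives the symmetric difference.

5:30 am-6:00 am, 8:00 am-9:15 am, 9:30 am-10:00 am, 10:30 am-11:30 am, 1:30 pm-5:30 pm, 7:15 pm-8:00 pm, 8:45 pm-9:30 pm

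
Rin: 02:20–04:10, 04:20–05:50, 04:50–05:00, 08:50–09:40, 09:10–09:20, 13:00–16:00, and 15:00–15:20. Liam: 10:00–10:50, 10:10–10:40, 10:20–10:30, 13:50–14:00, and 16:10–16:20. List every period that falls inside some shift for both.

A, merged: 02:20-04:10, 04:20-05:50, 08:50-09:40, 13:00-16:00.
B, merged: 10:00-10:50, 13:50-14:00, 16:10-16:20.
02:20-04:10 falls entirely outside B.
04:20-05:50 falls entirely outside B.
08:50-09:40 falls entirely outside B.
13:00-16:00 overlaps B on 13:50-14:00.

13:50-14:00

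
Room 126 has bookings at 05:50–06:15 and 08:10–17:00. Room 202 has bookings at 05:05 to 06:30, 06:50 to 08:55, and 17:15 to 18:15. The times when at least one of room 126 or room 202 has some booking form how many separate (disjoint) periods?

3

A ∪ B = 05:05-06:30, 06:50-17:00, 17:15-18:15.
That is 3 disjoint pieces.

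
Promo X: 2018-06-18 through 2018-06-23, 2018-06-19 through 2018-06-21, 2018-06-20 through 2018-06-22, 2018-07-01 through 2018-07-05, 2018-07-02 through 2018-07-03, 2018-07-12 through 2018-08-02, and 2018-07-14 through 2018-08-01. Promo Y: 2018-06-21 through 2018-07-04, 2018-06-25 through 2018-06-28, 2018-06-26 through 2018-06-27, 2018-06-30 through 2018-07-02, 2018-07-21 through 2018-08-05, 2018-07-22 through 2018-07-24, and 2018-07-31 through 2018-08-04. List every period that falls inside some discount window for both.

First set merges to 2018-06-18 through 2018-06-23, 2018-07-01 through 2018-07-05, 2018-07-12 through 2018-08-02.
Second set merges to 2018-06-21 through 2018-07-04, 2018-07-21 through 2018-08-05.
2018-06-18 through 2018-06-23 overlaps B on 2018-06-21 through 2018-06-23.
2018-07-01 through 2018-07-05 overlaps B on 2018-07-01 through 2018-07-04.
2018-07-12 through 2018-08-02 overlaps B on 2018-07-21 through 2018-08-02.

2018-06-21 through 2018-06-23, 2018-07-01 through 2018-07-04, 2018-07-21 through 2018-08-02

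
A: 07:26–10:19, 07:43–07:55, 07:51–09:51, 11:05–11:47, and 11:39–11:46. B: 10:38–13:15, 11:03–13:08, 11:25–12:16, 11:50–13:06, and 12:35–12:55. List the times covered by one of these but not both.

Merge the first list: 07:26–10:19, 11:05–11:47.
Merge the second list: 10:38–13:15.
Only in the first: 07:26–10:19.
Only in the second: 10:38–11:05, 11:47–13:15.
Together these are the periods covered by exactly one.

07:26–10:19, 10:38–11:05, 11:47–13:15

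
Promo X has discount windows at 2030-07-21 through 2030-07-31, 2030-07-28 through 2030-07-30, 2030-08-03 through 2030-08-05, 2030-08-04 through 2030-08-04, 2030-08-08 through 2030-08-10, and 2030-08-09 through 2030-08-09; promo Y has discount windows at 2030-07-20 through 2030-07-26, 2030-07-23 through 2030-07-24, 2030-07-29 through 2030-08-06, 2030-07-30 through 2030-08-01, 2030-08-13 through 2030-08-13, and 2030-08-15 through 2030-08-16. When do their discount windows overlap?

Merge the first list: 2030-07-21 through 2030-07-31, 2030-08-03 through 2030-08-05, 2030-08-08 through 2030-08-10.
Merge the second list: 2030-07-20 through 2030-07-26, 2030-07-29 through 2030-08-06, 2030-08-13 through 2030-08-13, 2030-08-15 through 2030-08-16.
2030-07-21 through 2030-07-31 ∩ B → 2030-07-21 through 2030-07-26, 2030-07-29 through 2030-07-31.
2030-08-03 through 2030-08-05 ∩ B → 2030-08-03 through 2030-08-05.
2030-08-08 through 2030-08-10 meets no B interval.

2030-07-21 through 2030-07-26, 2030-07-29 through 2030-07-31, 2030-08-03 through 2030-08-05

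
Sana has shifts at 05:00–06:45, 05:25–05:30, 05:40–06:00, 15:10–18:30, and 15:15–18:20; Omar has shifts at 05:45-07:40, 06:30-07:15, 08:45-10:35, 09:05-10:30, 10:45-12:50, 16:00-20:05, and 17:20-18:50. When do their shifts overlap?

05:45–06:45, 16:00–18:30

A, merged: 05:00–06:45, 15:10–18:30.
B, merged: 05:45–07:40, 08:45–10:35, 10:45–12:50, 16:00–20:05.
05:00–06:45 ∩ B → 05:45–06:45.
15:10–18:30 ∩ B → 16:00–18:30.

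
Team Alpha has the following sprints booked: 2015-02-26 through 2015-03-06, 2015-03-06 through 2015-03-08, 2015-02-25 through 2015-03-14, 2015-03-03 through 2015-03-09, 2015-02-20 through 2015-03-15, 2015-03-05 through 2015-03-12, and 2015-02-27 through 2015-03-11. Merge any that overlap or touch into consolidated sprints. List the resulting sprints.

Sort by start: 2015-02-20 through 2015-03-15, 2015-02-25 through 2015-03-14, 2015-02-26 through 2015-03-06, 2015-02-27 through 2015-03-11, 2015-03-03 through 2015-03-09, 2015-03-05 through 2015-03-12, 2015-03-06 through 2015-03-08.
2015-02-25 through 2015-03-14 overlaps/touches 2015-02-20 through 2015-03-15 → extend to 2015-02-20 through 2015-03-15.
2015-02-26 through 2015-03-06 overlaps/touches 2015-02-20 through 2015-03-15 → extend to 2015-02-20 through 2015-03-15.
2015-02-27 through 2015-03-11 overlaps/touches 2015-02-20 through 2015-03-15 → extend to 2015-02-20 through 2015-03-15.
2015-03-03 through 2015-03-09 overlaps/touches 2015-02-20 through 2015-03-15 → extend to 2015-02-20 through 2015-03-15.
2015-03-05 through 2015-03-12 overlaps/touches 2015-02-20 through 2015-03-15 → extend to 2015-02-20 through 2015-03-15.
2015-03-06 through 2015-03-08 overlaps/touches 2015-02-20 through 2015-03-15 → extend to 2015-02-20 through 2015-03-15.

2015-02-20 through 2015-03-15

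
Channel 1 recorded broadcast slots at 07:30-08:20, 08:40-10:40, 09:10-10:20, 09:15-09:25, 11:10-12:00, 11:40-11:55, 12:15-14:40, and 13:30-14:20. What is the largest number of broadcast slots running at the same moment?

3

Sweep endpoints in order; track running count of active intervals.
Peak of 3 reached at 09:15.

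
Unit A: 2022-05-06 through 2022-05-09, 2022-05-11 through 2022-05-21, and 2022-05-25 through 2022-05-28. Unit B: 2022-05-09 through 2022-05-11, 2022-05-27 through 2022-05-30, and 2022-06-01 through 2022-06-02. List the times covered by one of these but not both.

2022-05-06 through 2022-05-08, 2022-05-10 through 2022-05-10, 2022-05-12 through 2022-05-21, 2022-05-25 through 2022-05-26, 2022-05-29 through 2022-05-30, 2022-06-01 through 2022-06-02

Only in the first: 2022-05-06 through 2022-05-08, 2022-05-12 through 2022-05-21, 2022-05-25 through 2022-05-26.
Only in the second: 2022-05-10 through 2022-05-10, 2022-05-29 through 2022-05-30, 2022-06-01 through 2022-06-02.
Together these are the periods covered by exactly one.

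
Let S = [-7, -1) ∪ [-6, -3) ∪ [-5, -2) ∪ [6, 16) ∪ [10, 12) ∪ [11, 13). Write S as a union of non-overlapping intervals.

[-6, -3) overlaps/touches [-7, -1) → extend to [-7, -1).
[-5, -2) overlaps/touches [-7, -1) → extend to [-7, -1).
[6, 16) is disjoint → start new block.
[10, 12) overlaps/touches [6, 16) → extend to [6, 16).
[11, 13) overlaps/touches [6, 16) → extend to [6, 16).

[-7, -1) ∪ [6, 16)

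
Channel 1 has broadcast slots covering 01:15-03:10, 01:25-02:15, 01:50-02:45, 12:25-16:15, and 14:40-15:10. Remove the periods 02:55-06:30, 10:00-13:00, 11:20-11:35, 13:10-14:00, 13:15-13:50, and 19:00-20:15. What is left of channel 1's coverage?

A, merged: 01:15-03:10, 12:25-16:15.
B, merged: 02:55-06:30, 10:00-13:00, 13:10-14:00, 19:00-20:15.
01:15-03:10 minus B → 01:15-02:55.
12:25-16:15 minus B → 13:00-13:10, 14:00-16:15.

01:15-02:55, 13:00-13:10, 14:00-16:15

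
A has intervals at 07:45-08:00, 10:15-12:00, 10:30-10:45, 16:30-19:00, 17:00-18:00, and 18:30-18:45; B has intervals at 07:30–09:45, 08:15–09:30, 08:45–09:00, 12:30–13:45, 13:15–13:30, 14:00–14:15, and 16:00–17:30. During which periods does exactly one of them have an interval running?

A, merged: 07:45–08:00, 10:15–12:00, 16:30–19:00.
B, merged: 07:30–09:45, 12:30–13:45, 14:00–14:15, 16:00–17:30.
A \ B = 10:15–12:00, 17:30–19:00.
B \ A = 07:30–07:45, 08:00–09:45, 12:30–13:45, 14:00–14:15, 16:00–16:30.
Union of the two gives the symmetric difference.

07:30–07:45, 08:00–09:45, 10:15–12:00, 12:30–13:45, 14:00–14:15, 16:00–16:30, 17:30–19:00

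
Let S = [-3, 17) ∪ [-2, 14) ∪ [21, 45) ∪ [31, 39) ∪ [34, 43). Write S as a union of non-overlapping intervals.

[-3, 17) ∪ [21, 45)

[-2, 14) overlaps/touches [-3, 17) → extend to [-3, 17).
[21, 45) is disjoint → start new block.
[31, 39) overlaps/touches [21, 45) → extend to [21, 45).
[34, 43) overlaps/touches [21, 45) → extend to [21, 45).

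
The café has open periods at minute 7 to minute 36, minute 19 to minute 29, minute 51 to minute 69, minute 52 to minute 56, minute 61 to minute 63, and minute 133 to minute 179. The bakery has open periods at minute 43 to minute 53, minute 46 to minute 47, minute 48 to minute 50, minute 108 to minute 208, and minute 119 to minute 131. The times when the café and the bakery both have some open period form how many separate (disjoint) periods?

2

First set merges to minute 7 to minute 36, minute 51 to minute 69, minute 133 to minute 179.
Second set merges to minute 43 to minute 53, minute 108 to minute 208.
A ∩ B = minute 51 to minute 53, minute 133 to minute 179.
That is 2 disjoint pieces.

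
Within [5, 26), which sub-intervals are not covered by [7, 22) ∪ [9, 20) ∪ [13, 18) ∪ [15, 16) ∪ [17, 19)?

[5, 7) ∪ [22, 26)

The merged coverage is [7, 22).
Uncovered inside [5, 26): [5, 7), [22, 26).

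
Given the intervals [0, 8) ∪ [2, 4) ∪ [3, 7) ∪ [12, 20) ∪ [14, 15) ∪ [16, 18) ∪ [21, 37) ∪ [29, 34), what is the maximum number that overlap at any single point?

Walk the sorted start/end points keeping a running depth.
The depth first hits 3 at 3.

3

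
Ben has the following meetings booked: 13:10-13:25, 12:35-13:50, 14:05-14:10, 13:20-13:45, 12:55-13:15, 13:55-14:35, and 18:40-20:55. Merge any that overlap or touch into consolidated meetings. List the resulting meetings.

12:35-13:50, 13:55-14:35, 18:40-20:55

Sort by start: 12:35-13:50, 12:55-13:15, 13:10-13:25, 13:20-13:45, 13:55-14:35, 14:05-14:10, 18:40-20:55.
12:55-13:15 overlaps/touches 12:35-13:50 → extend to 12:35-13:50.
13:10-13:25 overlaps/touches 12:35-13:50 → extend to 12:35-13:50.
13:20-13:45 overlaps/touches 12:35-13:50 → extend to 12:35-13:50.
13:55-14:35 is disjoint → start new block.
14:05-14:10 overlaps/touches 13:55-14:35 → extend to 13:55-14:35.
18:40-20:55 is disjoint → start new block.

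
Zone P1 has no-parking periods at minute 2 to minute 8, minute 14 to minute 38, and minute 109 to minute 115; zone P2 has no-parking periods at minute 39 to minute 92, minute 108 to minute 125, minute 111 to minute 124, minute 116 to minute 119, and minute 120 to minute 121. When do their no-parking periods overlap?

B, merged: minute 39 to minute 92, minute 108 to minute 125.
minute 2 to minute 8 falls entirely outside B.
minute 14 to minute 38 falls entirely outside B.
minute 109 to minute 115 overlaps B on minute 109 to minute 115.

minute 109 to minute 115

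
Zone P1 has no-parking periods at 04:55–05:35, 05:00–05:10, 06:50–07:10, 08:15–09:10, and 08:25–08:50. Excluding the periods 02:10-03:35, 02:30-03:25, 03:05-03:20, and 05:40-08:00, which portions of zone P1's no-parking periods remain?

A, merged: 04:55–05:35, 06:50–07:10, 08:15–09:10.
B, merged: 02:10–03:35, 05:40–08:00.
04:55–05:35: nothing removed.
06:50–07:10: entirely removed.
08:15–09:10: nothing removed.

04:55–05:35, 08:15–09:10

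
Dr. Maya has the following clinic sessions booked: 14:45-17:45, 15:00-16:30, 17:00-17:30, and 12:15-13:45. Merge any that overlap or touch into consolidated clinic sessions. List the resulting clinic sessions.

12:15–13:45, 14:45–17:45

Sort by start: 12:15–13:45, 14:45–17:45, 15:00–16:30, 17:00–17:30.
14:45–17:45 is disjoint → start new block.
15:00–16:30 overlaps/touches 14:45–17:45 → extend to 14:45–17:45.
17:00–17:30 overlaps/touches 14:45–17:45 → extend to 14:45–17:45.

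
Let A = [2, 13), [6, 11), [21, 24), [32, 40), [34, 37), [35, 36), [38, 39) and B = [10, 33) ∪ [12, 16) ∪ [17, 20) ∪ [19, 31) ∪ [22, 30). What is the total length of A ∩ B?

First set merges to [2, 13), [21, 24), [32, 40).
Second set merges to [10, 33).
A ∩ B = [10, 13), [21, 24), [32, 33).
Total: 3 + 3 + 1 = 7.

7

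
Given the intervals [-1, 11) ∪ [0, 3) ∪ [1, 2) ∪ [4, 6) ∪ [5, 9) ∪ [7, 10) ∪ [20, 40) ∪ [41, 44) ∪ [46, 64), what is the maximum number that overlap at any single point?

3

Sweep endpoints in order; track running count of active intervals.
Peak of 3 reached at 1.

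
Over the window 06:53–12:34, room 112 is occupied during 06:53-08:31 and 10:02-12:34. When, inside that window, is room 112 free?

08:31–10:02

Covered (merged): 06:53–08:31, 10:02–12:34.
Gaps within 06:53–12:34: 08:31–10:02.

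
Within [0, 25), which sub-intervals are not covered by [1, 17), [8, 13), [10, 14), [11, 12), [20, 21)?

[0, 1) ∪ [17, 20) ∪ [21, 25)

After merging, the occupied span is [1, 17), [20, 21).
Gaps within [0, 25): [0, 1), [17, 20), [21, 25).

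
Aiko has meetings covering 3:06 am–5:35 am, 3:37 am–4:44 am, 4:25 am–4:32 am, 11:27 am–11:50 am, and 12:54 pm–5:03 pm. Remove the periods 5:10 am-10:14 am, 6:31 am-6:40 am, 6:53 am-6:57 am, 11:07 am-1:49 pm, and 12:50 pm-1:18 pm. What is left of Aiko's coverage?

Merge the first list: 3:06 am-5:35 am, 11:27 am-11:50 am, 12:54 pm-5:03 pm.
Merge the second list: 5:10 am-10:14 am, 11:07 am-1:49 pm.
3:06 am-5:35 am with B removed leaves 3:06 am-5:10 am.
11:27 am-11:50 am lies entirely inside B → drops out.
12:54 pm-5:03 pm with B removed leaves 1:49 pm-5:03 pm.

3:06 am-5:10 am, 1:49 pm-5:03 pm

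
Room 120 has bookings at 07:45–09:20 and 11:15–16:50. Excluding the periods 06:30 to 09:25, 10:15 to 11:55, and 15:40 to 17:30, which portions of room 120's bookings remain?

07:45–09:20: fully covered by B → removed.
11:15–16:50 minus B → 11:55–15:40.

11:55–15:40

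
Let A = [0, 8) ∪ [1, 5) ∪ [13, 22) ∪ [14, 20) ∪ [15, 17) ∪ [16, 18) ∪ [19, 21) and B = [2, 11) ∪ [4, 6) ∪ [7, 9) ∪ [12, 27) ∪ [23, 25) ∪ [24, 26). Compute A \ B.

[0, 2)

Merge the first list: [0, 8), [13, 22).
Merge the second list: [2, 11), [12, 27).
[0, 8) minus B → [0, 2).
[13, 22): fully covered by B → removed.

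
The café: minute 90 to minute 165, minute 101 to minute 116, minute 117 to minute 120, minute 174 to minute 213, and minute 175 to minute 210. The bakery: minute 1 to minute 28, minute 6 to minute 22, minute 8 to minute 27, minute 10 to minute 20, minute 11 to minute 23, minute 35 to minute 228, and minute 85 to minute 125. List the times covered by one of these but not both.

minute 1 to minute 28, minute 35 to minute 90, minute 165 to minute 174, minute 213 to minute 228

Merge the first list: minute 90 to minute 165, minute 174 to minute 213.
Merge the second list: minute 1 to minute 28, minute 35 to minute 228.
A \ B = none.
B \ A = minute 1 to minute 28, minute 35 to minute 90, minute 165 to minute 174, minute 213 to minute 228.
Union of the two gives the symmetric difference.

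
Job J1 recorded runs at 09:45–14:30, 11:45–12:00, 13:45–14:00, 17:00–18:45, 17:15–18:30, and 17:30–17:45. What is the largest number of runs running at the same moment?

Sweep endpoints in order; track running count of active intervals.
Peak of 3 reached at 17:30.

3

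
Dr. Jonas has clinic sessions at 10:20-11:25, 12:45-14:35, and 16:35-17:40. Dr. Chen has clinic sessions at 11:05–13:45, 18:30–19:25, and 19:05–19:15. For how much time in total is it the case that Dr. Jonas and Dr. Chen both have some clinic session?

1 h 20 min

Merge the second list: 11:05-13:45, 18:30-19:25.
A ∩ B = 11:05-11:25, 12:45-13:45.
Total: 20 min + 1 h = 1 h 20 min.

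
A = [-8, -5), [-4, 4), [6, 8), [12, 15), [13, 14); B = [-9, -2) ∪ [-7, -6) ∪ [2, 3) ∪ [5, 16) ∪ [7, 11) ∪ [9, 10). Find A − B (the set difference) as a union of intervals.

Merge the first list: [-8, -5), [-4, 4), [6, 8), [12, 15).
Merge the second list: [-9, -2), [2, 3), [5, 16).
[-8, -5): fully covered by B → removed.
[-4, 4) minus B → [-2, 2), [3, 4).
[6, 8): fully covered by B → removed.
[12, 15): fully covered by B → removed.

[-2, 2) ∪ [3, 4)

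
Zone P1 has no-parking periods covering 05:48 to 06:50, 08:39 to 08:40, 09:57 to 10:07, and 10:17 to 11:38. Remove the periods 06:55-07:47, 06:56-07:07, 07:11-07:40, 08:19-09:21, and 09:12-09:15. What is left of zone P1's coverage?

05:48–06:50, 09:57–10:07, 10:17–11:38

Merge the second list: 06:55–07:47, 08:19–09:21.
05:48–06:50: nothing removed.
08:39–08:40: entirely removed.
09:57–10:07: nothing removed.
10:17–11:38: nothing removed.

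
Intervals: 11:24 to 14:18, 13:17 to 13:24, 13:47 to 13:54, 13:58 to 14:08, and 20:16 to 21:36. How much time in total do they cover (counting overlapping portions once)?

4 h 14 min

Merged: 11:24–14:18, 20:16–21:36.
Lengths: 2 h 54 min + 1 h 20 min = 4 h 14 min.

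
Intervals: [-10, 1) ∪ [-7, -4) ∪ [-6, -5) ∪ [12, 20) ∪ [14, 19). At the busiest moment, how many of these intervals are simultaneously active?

Walk the sorted start/end points keeping a running depth.
The depth first hits 3 at -6.

3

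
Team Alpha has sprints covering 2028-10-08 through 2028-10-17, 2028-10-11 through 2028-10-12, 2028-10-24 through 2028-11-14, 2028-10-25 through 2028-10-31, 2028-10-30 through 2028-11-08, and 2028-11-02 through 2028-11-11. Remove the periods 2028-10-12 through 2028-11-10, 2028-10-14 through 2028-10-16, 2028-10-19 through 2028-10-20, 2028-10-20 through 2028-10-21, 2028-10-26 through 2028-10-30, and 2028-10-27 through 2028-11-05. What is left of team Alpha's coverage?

2028-10-08 through 2028-10-11, 2028-11-11 through 2028-11-14

A, merged: 2028-10-08 through 2028-10-17, 2028-10-24 through 2028-11-14.
B, merged: 2028-10-12 through 2028-11-10.
2028-10-08 through 2028-10-17 \ B = 2028-10-08 through 2028-10-11.
2028-10-24 through 2028-11-14 \ B = 2028-11-11 through 2028-11-14.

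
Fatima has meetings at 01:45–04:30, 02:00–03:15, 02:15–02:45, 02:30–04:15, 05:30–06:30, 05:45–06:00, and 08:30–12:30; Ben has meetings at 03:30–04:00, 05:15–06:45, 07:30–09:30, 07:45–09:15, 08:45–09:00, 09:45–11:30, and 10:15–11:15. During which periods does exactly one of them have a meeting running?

First set merges to 01:45–04:30, 05:30–06:30, 08:30–12:30.
Second set merges to 03:30–04:00, 05:15–06:45, 07:30–09:30, 09:45–11:30.
A \ B = 01:45–03:30, 04:00–04:30, 09:30–09:45, 11:30–12:30.
B \ A = 05:15–05:30, 06:30–06:45, 07:30–08:30.
Union of the two gives the symmetric difference.

01:45–03:30, 04:00–04:30, 05:15–05:30, 06:30–06:45, 07:30–08:30, 09:30–09:45, 11:30–12:30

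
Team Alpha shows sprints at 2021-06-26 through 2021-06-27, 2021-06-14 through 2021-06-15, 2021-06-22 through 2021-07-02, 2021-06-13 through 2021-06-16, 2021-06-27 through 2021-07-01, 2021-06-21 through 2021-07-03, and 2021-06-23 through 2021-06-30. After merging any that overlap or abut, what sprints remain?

2021-06-13 through 2021-06-16, 2021-06-21 through 2021-07-03

Sort by start: 2021-06-13 through 2021-06-16, 2021-06-14 through 2021-06-15, 2021-06-21 through 2021-07-03, 2021-06-22 through 2021-07-02, 2021-06-23 through 2021-06-30, 2021-06-26 through 2021-06-27, 2021-06-27 through 2021-07-01.
2021-06-14 through 2021-06-15 overlaps/touches 2021-06-13 through 2021-06-16 → extend to 2021-06-13 through 2021-06-16.
2021-06-21 through 2021-07-03 is disjoint → start new block.
2021-06-22 through 2021-07-02 overlaps/touches 2021-06-21 through 2021-07-03 → extend to 2021-06-21 through 2021-07-03.
2021-06-23 through 2021-06-30 overlaps/touches 2021-06-21 through 2021-07-03 → extend to 2021-06-21 through 2021-07-03.
2021-06-26 through 2021-06-27 overlaps/touches 2021-06-21 through 2021-07-03 → extend to 2021-06-21 through 2021-07-03.
2021-06-27 through 2021-07-01 overlaps/touches 2021-06-21 through 2021-07-03 → extend to 2021-06-21 through 2021-07-03.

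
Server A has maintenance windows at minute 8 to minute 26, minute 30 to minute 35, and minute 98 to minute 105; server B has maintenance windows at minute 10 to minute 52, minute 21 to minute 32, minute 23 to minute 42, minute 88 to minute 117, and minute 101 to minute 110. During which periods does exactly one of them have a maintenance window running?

Merge the second list: minute 10 to minute 52, minute 88 to minute 117.
A but not B: minute 8 to minute 10.
B but not A: minute 26 to minute 30, minute 35 to minute 52, minute 88 to minute 98, minute 105 to minute 117.
Combining gives A △ B.

minute 8 to minute 10, minute 26 to minute 30, minute 35 to minute 52, minute 88 to minute 98, minute 105 to minute 117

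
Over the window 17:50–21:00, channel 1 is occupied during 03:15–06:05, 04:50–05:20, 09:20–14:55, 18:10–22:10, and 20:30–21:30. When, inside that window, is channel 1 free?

17:50-18:10

After merging, the occupied span is 03:15-06:05, 09:20-14:55, 18:10-22:10.
Complement within 17:50-21:00: 17:50-18:10.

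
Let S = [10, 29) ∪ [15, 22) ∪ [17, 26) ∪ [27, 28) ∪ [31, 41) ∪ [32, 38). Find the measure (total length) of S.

Merged: [10, 29), [31, 41).
Lengths: 19 + 10 = 29.

29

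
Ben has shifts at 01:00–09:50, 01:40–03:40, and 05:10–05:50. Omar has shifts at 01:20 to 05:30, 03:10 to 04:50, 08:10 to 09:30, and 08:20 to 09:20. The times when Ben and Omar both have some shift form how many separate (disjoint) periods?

A, merged: 01:00–09:50.
B, merged: 01:20–05:30, 08:10–09:30.
A ∩ B = 01:20–05:30, 08:10–09:30.
That is 2 disjoint pieces.

2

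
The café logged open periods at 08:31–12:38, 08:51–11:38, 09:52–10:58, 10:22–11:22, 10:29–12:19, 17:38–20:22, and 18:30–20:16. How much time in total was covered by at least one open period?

6 h 51 min

Merged: 08:31–12:38, 17:38–20:22.
Lengths: 4 h 7 min + 2 h 44 min = 6 h 51 min.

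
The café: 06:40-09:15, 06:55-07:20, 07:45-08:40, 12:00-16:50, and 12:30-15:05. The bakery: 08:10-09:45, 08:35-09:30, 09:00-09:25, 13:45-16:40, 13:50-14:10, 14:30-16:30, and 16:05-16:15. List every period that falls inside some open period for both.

08:10-09:15, 13:45-16:40

A, merged: 06:40-09:15, 12:00-16:50.
B, merged: 08:10-09:45, 13:45-16:40.
06:40-09:15 overlaps B on 08:10-09:15.
12:00-16:50 overlaps B on 13:45-16:40.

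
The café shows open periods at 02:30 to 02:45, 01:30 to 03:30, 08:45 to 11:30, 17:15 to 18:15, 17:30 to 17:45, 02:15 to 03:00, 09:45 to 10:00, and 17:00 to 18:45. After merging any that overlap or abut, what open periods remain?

01:30–03:30, 08:45–11:30, 17:00–18:45

Sort by start: 01:30–03:30, 02:15–03:00, 02:30–02:45, 08:45–11:30, 09:45–10:00, 17:00–18:45, 17:15–18:15, 17:30–17:45.
02:15–03:00 overlaps/touches 01:30–03:30 → extend to 01:30–03:30.
02:30–02:45 overlaps/touches 01:30–03:30 → extend to 01:30–03:30.
08:45–11:30 is disjoint → start new block.
09:45–10:00 overlaps/touches 08:45–11:30 → extend to 08:45–11:30.
17:00–18:45 is disjoint → start new block.
17:15–18:15 overlaps/touches 17:00–18:45 → extend to 17:00–18:45.
17:30–17:45 overlaps/touches 17:00–18:45 → extend to 17:00–18:45.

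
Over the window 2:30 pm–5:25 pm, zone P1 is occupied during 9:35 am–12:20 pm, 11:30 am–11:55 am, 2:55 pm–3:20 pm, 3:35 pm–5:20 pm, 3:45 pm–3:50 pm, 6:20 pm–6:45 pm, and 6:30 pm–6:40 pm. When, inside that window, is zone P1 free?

Covered (merged): 9:35 am-12:20 pm, 2:55 pm-3:20 pm, 3:35 pm-5:20 pm, 6:20 pm-6:45 pm.
Uncovered inside 2:30 pm-5:25 pm: 2:30 pm-2:55 pm, 3:20 pm-3:35 pm, 5:20 pm-5:25 pm.

2:30 pm-2:55 pm, 3:20 pm-3:35 pm, 5:20 pm-5:25 pm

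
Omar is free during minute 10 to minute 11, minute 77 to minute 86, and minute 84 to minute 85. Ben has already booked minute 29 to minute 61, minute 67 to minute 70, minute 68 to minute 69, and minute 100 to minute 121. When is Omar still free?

Merge the first list: minute 10 to minute 11, minute 77 to minute 86.
Merge the second list: minute 29 to minute 61, minute 67 to minute 70, minute 100 to minute 121.
minute 10 to minute 11: no B overlap → unchanged.
minute 77 to minute 86: no B overlap → unchanged.

minute 10 to minute 11, minute 77 to minute 86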